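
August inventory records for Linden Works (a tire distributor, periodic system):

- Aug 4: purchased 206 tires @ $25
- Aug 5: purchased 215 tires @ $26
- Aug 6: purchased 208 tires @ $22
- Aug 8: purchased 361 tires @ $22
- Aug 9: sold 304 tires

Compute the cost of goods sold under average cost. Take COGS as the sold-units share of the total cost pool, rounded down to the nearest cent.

Aug 9, sell 304: 304/990 × $23,258.00 → $7,141.85
Ending inventory (cost pool remaining) = $16,116.15

COGS = $7,141.85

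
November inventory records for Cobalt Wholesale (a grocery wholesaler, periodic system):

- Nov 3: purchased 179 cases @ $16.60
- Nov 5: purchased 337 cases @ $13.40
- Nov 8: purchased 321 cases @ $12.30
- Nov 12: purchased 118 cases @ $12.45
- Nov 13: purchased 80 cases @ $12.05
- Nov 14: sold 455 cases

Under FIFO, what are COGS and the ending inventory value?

COGS = $6,669.80; ending inventory = $7,198.80

Nov 14, 455 sold [FIFO — oldest first]: 179 @ $16.60 + 276 @ $13.40 = $6,669.80
Ending inventory: 61 @ $13.40 + 321 @ $12.30 + 118 @ $12.45 + 80 @ $12.05 = $7,198.80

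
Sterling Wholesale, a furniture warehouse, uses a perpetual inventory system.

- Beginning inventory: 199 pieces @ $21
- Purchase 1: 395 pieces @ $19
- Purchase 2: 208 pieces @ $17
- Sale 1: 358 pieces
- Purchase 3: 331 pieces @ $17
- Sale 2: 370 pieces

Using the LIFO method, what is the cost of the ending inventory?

Ending inventory = $8,093

Sale 1 (358) [LIFO — newest first]: 208 @ $17 + 150 @ $19 = $6,386
Sale 2 (370) [LIFO — newest first]: 331 @ $17 + 39 @ $19 = $6,368
Total COGS = $6,386 + $6,368 = $12,754
Ending inventory: 199 @ $21 + 206 @ $19 = $8,093
Check: goods available $20,847 = COGS $12,754 + ending $8,093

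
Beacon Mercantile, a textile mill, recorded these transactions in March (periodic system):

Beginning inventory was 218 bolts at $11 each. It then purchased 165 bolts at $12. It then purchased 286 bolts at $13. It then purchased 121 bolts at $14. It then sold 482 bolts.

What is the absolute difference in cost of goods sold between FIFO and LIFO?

FIFO COGS: 218 @ $11 + 165 @ $12 + 99 @ $13 = $5,665
LIFO COGS: 121 @ $14 + 286 @ $13 + 75 @ $12 = $6,312
Difference = |$5,665 − $6,312| = $647

$647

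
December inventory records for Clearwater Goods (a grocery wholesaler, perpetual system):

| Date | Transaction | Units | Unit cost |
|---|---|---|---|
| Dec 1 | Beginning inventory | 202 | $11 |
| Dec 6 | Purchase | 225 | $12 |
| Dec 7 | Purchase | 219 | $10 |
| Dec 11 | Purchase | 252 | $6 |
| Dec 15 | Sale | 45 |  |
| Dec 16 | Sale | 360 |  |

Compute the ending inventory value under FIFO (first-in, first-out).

Ending inventory = $3,966

Dec 15, 45 sold [FIFO — oldest first]: 45 @ $11 = $495
Dec 16, 360 sold [FIFO — oldest first]: 157 @ $11 + 203 @ $12 = $4,163
Total COGS = $495 + $4,163 = $4,658
Ending inventory: 22 @ $12 + 219 @ $10 + 252 @ $6 = $3,966
Check: goods available $8,624 = COGS $4,658 + ending $3,966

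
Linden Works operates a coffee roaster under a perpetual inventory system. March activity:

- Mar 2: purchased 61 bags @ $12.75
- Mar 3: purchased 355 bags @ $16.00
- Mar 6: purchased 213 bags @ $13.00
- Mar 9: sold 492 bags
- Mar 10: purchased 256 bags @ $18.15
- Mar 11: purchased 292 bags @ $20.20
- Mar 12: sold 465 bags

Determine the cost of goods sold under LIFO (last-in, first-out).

Mar 9, 492 sold [LIFO — newest first]: 213 @ $13.00 + 279 @ $16.00 = $7,233.00
Mar 12, 465 sold [LIFO — newest first]: 292 @ $20.20 + 173 @ $18.15 = $9,038.35
Total COGS = $7,233.00 + $9,038.35 = $16,271.35
Ending inventory: 61 @ $12.75 + 76 @ $16.00 + 83 @ $18.15 = $3,500.20

COGS = $16,271.35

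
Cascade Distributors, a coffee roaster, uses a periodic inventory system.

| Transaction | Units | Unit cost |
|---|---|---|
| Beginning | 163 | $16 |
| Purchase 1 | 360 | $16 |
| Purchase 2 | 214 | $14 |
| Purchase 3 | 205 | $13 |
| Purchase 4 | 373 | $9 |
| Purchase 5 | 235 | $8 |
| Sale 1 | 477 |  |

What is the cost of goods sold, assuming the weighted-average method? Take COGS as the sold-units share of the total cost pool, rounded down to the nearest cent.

COGS = $5,928.95

Sale 1, sell 477: 477/1550 × $19,266.00 → $5,928.95
Ending inventory (cost pool remaining) = $13,337.05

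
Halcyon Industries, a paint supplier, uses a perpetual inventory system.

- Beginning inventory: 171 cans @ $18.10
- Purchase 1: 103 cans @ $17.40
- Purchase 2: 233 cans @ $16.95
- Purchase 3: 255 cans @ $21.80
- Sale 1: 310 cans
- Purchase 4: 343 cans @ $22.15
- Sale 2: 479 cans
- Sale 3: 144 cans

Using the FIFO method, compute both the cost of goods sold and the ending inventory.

COGS = $18,183.30; ending inventory = $3,809.80

Sale 1 (310) [FIFO — oldest first]: 171 @ $18.10 + 103 @ $17.40 + 36 @ $16.95 = $5,497.50
Sale 2 (479) [FIFO — oldest first]: 197 @ $16.95 + 255 @ $21.80 + 27 @ $22.15 = $9,496.20
Sale 3 (144) [FIFO — oldest first]: 144 @ $22.15 = $3,189.60
Total COGS = $5,497.50 + $9,496.20 + $3,189.60 = $18,183.30
Ending inventory: 172 @ $22.15 = $3,809.80
Check: goods available $21,993.10 = COGS $18,183.30 + ending $3,809.80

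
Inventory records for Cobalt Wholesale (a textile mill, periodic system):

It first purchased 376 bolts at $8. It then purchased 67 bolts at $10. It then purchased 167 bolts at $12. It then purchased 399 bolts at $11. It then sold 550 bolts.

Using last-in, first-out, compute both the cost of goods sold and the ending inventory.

COGS = $6,201; ending inventory = $3,870

Sale 1 (550) [LIFO — newest first]: 399 @ $11 + 151 @ $12 = $6,201
Ending inventory: 376 @ $8 + 67 @ $10 + 16 @ $12 = $3,870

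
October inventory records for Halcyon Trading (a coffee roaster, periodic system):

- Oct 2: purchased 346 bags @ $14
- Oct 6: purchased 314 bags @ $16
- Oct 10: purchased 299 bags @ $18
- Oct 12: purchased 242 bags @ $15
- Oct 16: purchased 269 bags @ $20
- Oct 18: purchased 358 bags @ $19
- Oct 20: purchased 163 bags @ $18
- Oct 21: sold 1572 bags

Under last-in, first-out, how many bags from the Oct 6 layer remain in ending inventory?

Oct 21, 1572 sold [LIFO — newest first]: 163 @ $18 + 358 @ $19 + 269 @ $20 + 242 @ $15 + 299 @ $18 + 241 @ $16 = $27,984
Ending inventory: 346 @ $14 + 73 @ $16 = $6,012

73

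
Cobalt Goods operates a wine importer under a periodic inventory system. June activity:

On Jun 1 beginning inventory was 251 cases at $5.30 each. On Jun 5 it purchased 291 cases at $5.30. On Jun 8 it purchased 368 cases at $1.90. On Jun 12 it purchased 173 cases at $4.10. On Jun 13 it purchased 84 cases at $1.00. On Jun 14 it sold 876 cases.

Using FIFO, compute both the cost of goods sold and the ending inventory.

COGS = $3,507.20; ending inventory = $857.90

Jun 14, 876 sold [FIFO — oldest first]: 251 @ $5.30 + 291 @ $5.30 + 334 @ $1.90 = $3,507.20
Ending inventory: 34 @ $1.90 + 173 @ $4.10 + 84 @ $1.00 = $857.90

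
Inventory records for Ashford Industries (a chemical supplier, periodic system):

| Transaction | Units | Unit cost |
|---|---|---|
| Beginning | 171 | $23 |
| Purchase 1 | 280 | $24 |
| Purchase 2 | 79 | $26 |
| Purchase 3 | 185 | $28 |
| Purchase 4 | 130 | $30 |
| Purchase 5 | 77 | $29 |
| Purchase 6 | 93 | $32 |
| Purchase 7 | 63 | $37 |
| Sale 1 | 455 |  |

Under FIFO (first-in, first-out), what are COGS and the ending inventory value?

COGS = $10,757; ending inventory = $18,570

Sale 1 (455) [FIFO — oldest first]: 171 @ $23 + 280 @ $24 + 4 @ $26 = $10,757
Ending inventory: 75 @ $26 + 185 @ $28 + 130 @ $30 + 77 @ $29 + 93 @ $32 + 63 @ $37 = $18,570
Check: goods available $29,327 = COGS $10,757 + ending $18,570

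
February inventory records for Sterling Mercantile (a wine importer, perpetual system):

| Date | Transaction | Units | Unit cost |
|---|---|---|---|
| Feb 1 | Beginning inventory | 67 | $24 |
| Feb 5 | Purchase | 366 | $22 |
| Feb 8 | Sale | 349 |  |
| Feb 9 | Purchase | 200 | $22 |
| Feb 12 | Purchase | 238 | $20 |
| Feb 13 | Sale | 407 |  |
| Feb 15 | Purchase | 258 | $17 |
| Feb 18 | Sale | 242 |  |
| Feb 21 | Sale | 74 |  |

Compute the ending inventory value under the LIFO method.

Ending inventory = $1,368

Feb 8, 349 sold [LIFO — newest first]: 349 @ $22 = $7,678
Feb 13, 407 sold [LIFO — newest first]: 238 @ $20 + 169 @ $22 = $8,478
Feb 18, 242 sold [LIFO — newest first]: 242 @ $17 = $4,114
Feb 21, 74 sold [LIFO — newest first]: 16 @ $17 + 31 @ $22 + 17 @ $22 + 10 @ $24 = $1,568
Total COGS = $7,678 + $8,478 + $4,114 + $1,568 = $21,838
Ending inventory: 57 @ $24 = $1,368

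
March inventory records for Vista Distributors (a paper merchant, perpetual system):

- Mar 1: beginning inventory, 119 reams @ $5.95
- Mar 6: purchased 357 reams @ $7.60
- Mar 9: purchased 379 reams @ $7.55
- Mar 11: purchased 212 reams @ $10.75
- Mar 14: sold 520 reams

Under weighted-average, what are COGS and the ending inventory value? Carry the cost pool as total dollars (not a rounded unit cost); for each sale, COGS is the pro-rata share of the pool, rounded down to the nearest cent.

COGS = $4,172.52; ending inventory = $4,389.18

After Mar 1: 119 on hand, pool $708.05 (≈ $5.9500 each)
After Mar 6: 476 on hand, pool $3,421.25 (≈ $7.1875 each)
After Mar 9: 855 on hand, pool $6,282.70 (≈ $7.3482 each)
After Mar 11: 1067 on hand, pool $8,561.70 (≈ $8.0241 each)
Mar 14, sell 520: 520/1067 × $8,561.70 → $4,172.52
Ending inventory (cost pool remaining) = $4,389.18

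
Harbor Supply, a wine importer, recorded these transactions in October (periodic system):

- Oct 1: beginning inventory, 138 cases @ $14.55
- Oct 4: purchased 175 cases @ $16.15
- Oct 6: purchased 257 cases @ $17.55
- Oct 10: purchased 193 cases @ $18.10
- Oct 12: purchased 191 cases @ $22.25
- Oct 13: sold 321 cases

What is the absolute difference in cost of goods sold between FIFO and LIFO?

FIFO COGS: 138 @ $14.55 + 175 @ $16.15 + 8 @ $17.55 = $4,974.55
LIFO COGS: 191 @ $22.25 + 130 @ $18.10 = $6,602.75
Difference = |$4,974.55 − $6,602.75| = $1,628.20

$1,628.20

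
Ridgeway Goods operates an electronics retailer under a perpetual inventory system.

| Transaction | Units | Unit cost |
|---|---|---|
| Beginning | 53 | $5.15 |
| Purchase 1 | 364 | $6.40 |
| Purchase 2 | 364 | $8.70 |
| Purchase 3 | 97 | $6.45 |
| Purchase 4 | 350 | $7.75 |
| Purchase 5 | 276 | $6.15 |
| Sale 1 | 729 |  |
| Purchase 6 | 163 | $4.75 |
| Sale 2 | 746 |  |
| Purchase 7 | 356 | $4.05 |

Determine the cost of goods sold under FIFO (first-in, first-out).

Sale 1 (729) [FIFO — oldest first]: 53 @ $5.15 + 364 @ $6.40 + 312 @ $8.70 = $5,316.95
Sale 2 (746) [FIFO — oldest first]: 52 @ $8.70 + 97 @ $6.45 + 350 @ $7.75 + 247 @ $6.15 = $5,309.60
Total COGS = $5,316.95 + $5,309.60 = $10,626.55
Ending inventory: 29 @ $6.15 + 163 @ $4.75 + 356 @ $4.05 = $2,394.40
Check: goods available $13,020.95 = COGS $10,626.55 + ending $2,394.40

COGS = $10,626.55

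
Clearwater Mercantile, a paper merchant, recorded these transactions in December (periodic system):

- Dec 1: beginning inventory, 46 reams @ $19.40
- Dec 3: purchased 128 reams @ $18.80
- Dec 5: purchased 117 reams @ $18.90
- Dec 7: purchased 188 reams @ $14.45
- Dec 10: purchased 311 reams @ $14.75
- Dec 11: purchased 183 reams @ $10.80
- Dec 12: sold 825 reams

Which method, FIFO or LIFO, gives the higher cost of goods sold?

FIFO

FIFO COGS: 46 @ $19.40 + 128 @ $18.80 + 117 @ $18.90 + 188 @ $14.45 + 311 @ $14.75 + 35 @ $10.80 = $13,191.95
LIFO COGS: 183 @ $10.80 + 311 @ $14.75 + 188 @ $14.45 + 117 @ $18.90 + 26 @ $18.80 = $11,980.35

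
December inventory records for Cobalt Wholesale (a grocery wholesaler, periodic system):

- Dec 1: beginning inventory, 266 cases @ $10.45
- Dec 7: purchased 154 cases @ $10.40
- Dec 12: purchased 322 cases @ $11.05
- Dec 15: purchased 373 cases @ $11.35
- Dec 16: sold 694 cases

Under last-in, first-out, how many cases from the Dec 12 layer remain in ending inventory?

Dec 16, 694 sold [LIFO — newest first]: 373 @ $11.35 + 321 @ $11.05 = $7,780.60
Ending inventory: 266 @ $10.45 + 154 @ $10.40 + 1 @ $11.05 = $4,392.35
Check: goods available $12,172.95 = COGS $7,780.60 + ending $4,392.35

1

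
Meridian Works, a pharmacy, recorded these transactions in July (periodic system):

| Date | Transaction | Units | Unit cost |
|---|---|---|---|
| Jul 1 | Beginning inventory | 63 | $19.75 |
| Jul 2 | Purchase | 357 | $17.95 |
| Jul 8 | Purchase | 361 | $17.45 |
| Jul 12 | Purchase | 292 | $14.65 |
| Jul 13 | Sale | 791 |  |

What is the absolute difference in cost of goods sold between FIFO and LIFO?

$1,044.00

FIFO COGS: 63 @ $19.75 + 357 @ $17.95 + 361 @ $17.45 + 10 @ $14.65 = $14,098.35
LIFO COGS: 292 @ $14.65 + 361 @ $17.45 + 138 @ $17.95 = $13,054.35
Difference = |$14,098.35 − $13,054.35| = $1,044.00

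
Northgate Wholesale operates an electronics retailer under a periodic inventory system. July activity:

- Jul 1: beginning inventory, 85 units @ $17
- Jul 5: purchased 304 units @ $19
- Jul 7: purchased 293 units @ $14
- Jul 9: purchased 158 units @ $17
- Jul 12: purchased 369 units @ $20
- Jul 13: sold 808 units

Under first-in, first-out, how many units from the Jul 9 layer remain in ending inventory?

Jul 13, 808 sold [FIFO — oldest first]: 85 @ $17 + 304 @ $19 + 293 @ $14 + 126 @ $17 = $13,465
Ending inventory: 32 @ $17 + 369 @ $20 = $7,924

32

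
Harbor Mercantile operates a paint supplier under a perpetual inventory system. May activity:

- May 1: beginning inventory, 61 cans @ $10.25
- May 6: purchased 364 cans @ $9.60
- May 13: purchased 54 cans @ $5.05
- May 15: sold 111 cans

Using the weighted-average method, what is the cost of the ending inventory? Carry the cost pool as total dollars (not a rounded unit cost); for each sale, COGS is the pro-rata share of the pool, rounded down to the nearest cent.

After May 1: 61 on hand, pool $625.25 (≈ $10.2500 each)
After May 6: 425 on hand, pool $4,119.65 (≈ $9.6933 each)
After May 13: 479 on hand, pool $4,392.35 (≈ $9.1698 each)
May 15, sell 111: 111/479 × $4,392.35 → $1,017.85
Ending inventory (cost pool remaining) = $3,374.50
Check: goods available $4,392.35 = COGS $1,017.85 + ending $3,374.50

Ending inventory = $3,374.50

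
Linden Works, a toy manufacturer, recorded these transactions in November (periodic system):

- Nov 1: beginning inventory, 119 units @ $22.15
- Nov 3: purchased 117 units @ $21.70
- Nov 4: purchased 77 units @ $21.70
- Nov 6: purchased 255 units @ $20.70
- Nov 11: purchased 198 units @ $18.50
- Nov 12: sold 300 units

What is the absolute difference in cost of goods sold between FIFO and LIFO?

FIFO COGS: 119 @ $22.15 + 117 @ $21.70 + 64 @ $21.70 = $6,563.55
LIFO COGS: 198 @ $18.50 + 102 @ $20.70 = $5,774.40
Difference = |$6,563.55 − $5,774.40| = $789.15

$789.15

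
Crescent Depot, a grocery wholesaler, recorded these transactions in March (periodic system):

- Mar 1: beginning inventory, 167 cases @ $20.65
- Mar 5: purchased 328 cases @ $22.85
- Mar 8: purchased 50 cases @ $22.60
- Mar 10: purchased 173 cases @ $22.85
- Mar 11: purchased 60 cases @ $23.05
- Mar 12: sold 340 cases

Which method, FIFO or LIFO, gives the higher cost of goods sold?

LIFO

FIFO COGS: 167 @ $20.65 + 173 @ $22.85 = $7,401.60
LIFO COGS: 60 @ $23.05 + 173 @ $22.85 + 50 @ $22.60 + 57 @ $22.85 = $7,768.50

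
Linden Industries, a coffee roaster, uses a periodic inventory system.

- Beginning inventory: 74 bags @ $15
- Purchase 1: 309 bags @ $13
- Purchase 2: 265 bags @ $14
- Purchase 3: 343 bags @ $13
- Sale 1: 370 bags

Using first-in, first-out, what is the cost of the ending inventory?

Sale 1 (370) [FIFO — oldest first]: 74 @ $15 + 296 @ $13 = $4,958
Ending inventory: 13 @ $13 + 265 @ $14 + 343 @ $13 = $8,338
Check: goods available $13,296 = COGS $4,958 + ending $8,338

Ending inventory = $8,338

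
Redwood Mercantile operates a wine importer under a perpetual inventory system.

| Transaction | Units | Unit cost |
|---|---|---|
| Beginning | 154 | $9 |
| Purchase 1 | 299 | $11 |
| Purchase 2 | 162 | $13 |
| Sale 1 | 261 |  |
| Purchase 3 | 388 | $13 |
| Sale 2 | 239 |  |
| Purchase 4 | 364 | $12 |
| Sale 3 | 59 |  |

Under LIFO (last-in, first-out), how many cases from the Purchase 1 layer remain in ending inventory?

Sale 1 (261) [LIFO — newest first]: 162 @ $13 + 99 @ $11 = $3,195
Sale 2 (239) [LIFO — newest first]: 239 @ $13 = $3,107
Sale 3 (59) [LIFO — newest first]: 59 @ $12 = $708
Total COGS = $3,195 + $3,107 + $708 = $7,010
Ending inventory: 154 @ $9 + 200 @ $11 + 149 @ $13 + 305 @ $12 = $9,183

200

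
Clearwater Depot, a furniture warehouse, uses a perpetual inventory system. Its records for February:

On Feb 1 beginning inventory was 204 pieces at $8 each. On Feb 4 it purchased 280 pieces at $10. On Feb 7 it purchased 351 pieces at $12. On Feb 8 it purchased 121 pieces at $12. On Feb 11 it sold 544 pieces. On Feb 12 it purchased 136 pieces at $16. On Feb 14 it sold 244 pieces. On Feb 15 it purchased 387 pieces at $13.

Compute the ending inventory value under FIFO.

Ending inventory = $9,223

Feb 11, 544 sold [FIFO — oldest first]: 204 @ $8 + 280 @ $10 + 60 @ $12 = $5,152
Feb 14, 244 sold [FIFO — oldest first]: 244 @ $12 = $2,928
Total COGS = $5,152 + $2,928 = $8,080
Ending inventory: 47 @ $12 + 121 @ $12 + 136 @ $16 + 387 @ $13 = $9,223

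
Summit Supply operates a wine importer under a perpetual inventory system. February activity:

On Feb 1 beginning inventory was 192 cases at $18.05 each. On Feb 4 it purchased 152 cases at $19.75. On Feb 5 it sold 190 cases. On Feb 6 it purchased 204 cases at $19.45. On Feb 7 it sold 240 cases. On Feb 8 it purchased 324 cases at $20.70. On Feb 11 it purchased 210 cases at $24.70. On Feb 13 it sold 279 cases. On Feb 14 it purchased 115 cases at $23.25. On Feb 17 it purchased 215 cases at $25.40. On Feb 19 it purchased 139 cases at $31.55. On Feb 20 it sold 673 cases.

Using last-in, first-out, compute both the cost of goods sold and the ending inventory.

Feb 5, 190 sold [LIFO — newest first]: 152 @ $19.75 + 38 @ $18.05 = $3,687.90
Feb 7, 240 sold [LIFO — newest first]: 204 @ $19.45 + 36 @ $18.05 = $4,617.60
Feb 13, 279 sold [LIFO — newest first]: 210 @ $24.70 + 69 @ $20.70 = $6,615.30
Feb 20, 673 sold [LIFO — newest first]: 139 @ $31.55 + 215 @ $25.40 + 115 @ $23.25 + 204 @ $20.70 = $16,743.00
Total COGS = $3,687.90 + $4,617.60 + $6,615.30 + $16,743.00 = $31,663.80
Ending inventory: 118 @ $18.05 + 51 @ $20.70 = $3,185.60
Check: goods available $34,849.40 = COGS $31,663.80 + ending $3,185.60

COGS = $31,663.80; ending inventory = $3,185.60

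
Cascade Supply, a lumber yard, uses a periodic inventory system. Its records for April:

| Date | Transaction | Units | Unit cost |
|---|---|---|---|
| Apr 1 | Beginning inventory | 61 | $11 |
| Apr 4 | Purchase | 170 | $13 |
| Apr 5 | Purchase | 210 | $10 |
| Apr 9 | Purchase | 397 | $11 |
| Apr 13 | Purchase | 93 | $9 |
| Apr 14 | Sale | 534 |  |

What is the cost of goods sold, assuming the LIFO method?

Apr 14, 534 sold [LIFO — newest first]: 93 @ $9 + 397 @ $11 + 44 @ $10 = $5,644
Ending inventory: 61 @ $11 + 170 @ $13 + 166 @ $10 = $4,541

COGS = $5,644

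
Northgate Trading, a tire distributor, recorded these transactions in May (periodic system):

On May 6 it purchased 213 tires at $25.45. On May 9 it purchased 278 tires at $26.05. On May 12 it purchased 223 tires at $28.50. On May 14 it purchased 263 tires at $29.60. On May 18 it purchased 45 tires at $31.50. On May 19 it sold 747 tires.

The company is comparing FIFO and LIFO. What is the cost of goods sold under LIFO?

COGS = $21,184.60

FIFO COGS: 213 @ $25.45 + 278 @ $26.05 + 223 @ $28.50 + 33 @ $29.60 = $19,995.05
LIFO COGS: 45 @ $31.50 + 263 @ $29.60 + 223 @ $28.50 + 216 @ $26.05 = $21,184.60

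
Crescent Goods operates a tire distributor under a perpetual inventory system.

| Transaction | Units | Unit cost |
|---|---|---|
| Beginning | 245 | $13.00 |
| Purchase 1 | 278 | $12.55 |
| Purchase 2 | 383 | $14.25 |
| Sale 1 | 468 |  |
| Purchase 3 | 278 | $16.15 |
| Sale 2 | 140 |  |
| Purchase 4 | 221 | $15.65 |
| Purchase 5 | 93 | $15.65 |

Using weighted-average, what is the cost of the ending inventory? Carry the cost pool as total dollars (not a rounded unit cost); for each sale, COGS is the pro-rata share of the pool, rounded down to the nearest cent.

Ending inventory = $13,244.12

After Beginning: 245 on hand, pool $3,185.00 (≈ $13.0000 each)
After Purchase 1: 523 on hand, pool $6,673.90 (≈ $12.7608 each)
After Purchase 2: 906 on hand, pool $12,131.65 (≈ $13.3903 each)
Sale 1, sell 468: 468/906 × $12,131.65 → $6,266.68
After Purchase 3: 716 on hand, pool $10,354.67 (≈ $14.4618 each)
Sale 2, sell 140: 140/716 × $10,354.67 → $2,024.65
After Purchase 4: 797 on hand, pool $11,788.67 (≈ $14.7913 each)
After Purchase 5: 890 on hand, pool $13,244.12 (≈ $14.8810 each)
Total COGS = $6,266.68 + $2,024.65 = $8,291.33
Ending inventory (cost pool remaining) = $13,244.12
Check: goods available $21,535.45 = COGS $8,291.33 + ending $13,244.12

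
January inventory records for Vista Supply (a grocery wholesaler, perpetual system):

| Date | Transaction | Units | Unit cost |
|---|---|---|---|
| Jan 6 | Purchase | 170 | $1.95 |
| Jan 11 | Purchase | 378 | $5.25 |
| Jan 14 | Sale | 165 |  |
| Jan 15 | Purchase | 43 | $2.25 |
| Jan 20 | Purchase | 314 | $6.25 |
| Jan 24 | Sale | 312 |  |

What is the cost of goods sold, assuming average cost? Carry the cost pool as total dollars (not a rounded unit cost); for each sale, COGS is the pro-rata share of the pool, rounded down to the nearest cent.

COGS = $2,248.02

After Jan 6: 170 on hand, pool $331.50 (≈ $1.9500 each)
After Jan 11: 548 on hand, pool $2,316.00 (≈ $4.2263 each)
Jan 14, sell 165: 165/548 × $2,316.00 → $697.33
After Jan 15: 426 on hand, pool $1,715.42 (≈ $4.0268 each)
After Jan 20: 740 on hand, pool $3,677.92 (≈ $4.9702 each)
Jan 24, sell 312: 312/740 × $3,677.92 → $1,550.69
Total COGS = $697.33 + $1,550.69 = $2,248.02
Ending inventory (cost pool remaining) = $2,127.23
Check: goods available $4,375.25 = COGS $2,248.02 + ending $2,127.23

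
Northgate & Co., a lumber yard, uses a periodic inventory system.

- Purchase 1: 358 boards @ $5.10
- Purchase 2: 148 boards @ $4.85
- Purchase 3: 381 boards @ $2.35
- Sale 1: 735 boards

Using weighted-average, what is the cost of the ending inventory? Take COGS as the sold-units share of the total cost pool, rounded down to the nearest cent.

Ending inventory = $589.32

Sale 1, sell 735: 735/887 × $3,438.95 → $2,849.63
Ending inventory (cost pool remaining) = $589.32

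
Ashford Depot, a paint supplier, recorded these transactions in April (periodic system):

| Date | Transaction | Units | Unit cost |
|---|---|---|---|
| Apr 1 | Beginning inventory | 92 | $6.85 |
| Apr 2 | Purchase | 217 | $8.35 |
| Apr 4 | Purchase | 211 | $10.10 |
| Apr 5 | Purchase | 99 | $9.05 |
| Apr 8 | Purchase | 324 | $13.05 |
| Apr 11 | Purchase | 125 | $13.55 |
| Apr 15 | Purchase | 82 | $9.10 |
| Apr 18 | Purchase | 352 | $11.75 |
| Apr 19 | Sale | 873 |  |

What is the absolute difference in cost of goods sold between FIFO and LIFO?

$1,889.75

FIFO COGS: 92 @ $6.85 + 217 @ $8.35 + 211 @ $10.10 + 99 @ $9.05 + 254 @ $13.05 = $8,783.90
LIFO COGS: 352 @ $11.75 + 82 @ $9.10 + 125 @ $13.55 + 314 @ $13.05 = $10,673.65
Difference = |$8,783.90 − $10,673.65| = $1,889.75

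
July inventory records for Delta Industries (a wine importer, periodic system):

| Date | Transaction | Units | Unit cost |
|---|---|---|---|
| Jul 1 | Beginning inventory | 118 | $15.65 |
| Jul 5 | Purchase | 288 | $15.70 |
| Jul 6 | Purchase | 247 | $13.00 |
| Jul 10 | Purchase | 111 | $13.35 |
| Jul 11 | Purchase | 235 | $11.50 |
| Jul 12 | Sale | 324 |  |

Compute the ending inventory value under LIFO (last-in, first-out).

Ending inventory = $9,873.00

Jul 12, 324 sold [LIFO — newest first]: 235 @ $11.50 + 89 @ $13.35 = $3,890.65
Ending inventory: 118 @ $15.65 + 288 @ $15.70 + 247 @ $13.00 + 22 @ $13.35 = $9,873.00
Check: goods available $13,763.65 = COGS $3,890.65 + ending $9,873.00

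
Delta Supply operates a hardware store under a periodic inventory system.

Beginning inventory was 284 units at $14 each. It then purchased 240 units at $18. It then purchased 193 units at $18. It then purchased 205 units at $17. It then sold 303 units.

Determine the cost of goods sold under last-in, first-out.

COGS = $5,249

Sale 1 (303) [LIFO — newest first]: 205 @ $17 + 98 @ $18 = $5,249
Ending inventory: 284 @ $14 + 240 @ $18 + 95 @ $18 = $10,006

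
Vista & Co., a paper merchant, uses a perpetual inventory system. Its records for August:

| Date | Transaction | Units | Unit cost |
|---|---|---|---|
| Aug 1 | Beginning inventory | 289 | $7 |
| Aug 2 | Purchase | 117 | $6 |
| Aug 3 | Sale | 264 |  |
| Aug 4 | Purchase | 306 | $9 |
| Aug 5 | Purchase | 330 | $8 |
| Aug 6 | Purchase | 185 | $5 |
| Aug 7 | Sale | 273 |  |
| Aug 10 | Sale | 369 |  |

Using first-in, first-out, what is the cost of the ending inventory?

Ending inventory = $2,013

Aug 3, 264 sold [FIFO — oldest first]: 264 @ $7 = $1,848
Aug 7, 273 sold [FIFO — oldest first]: 25 @ $7 + 117 @ $6 + 131 @ $9 = $2,056
Aug 10, 369 sold [FIFO — oldest first]: 175 @ $9 + 194 @ $8 = $3,127
Total COGS = $1,848 + $2,056 + $3,127 = $7,031
Ending inventory: 136 @ $8 + 185 @ $5 = $2,013
Check: goods available $9,044 = COGS $7,031 + ending $2,013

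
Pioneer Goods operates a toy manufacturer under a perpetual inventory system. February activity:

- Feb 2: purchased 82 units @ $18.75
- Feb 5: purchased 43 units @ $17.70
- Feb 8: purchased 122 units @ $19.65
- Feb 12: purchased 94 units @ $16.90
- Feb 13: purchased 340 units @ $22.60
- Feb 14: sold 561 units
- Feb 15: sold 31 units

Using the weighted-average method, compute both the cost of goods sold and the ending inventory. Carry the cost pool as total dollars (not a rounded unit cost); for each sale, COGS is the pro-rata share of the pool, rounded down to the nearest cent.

COGS = $12,142.95; ending inventory = $1,825.55

After Feb 2: 82 on hand, pool $1,537.50 (≈ $18.7500 each)
After Feb 5: 125 on hand, pool $2,298.60 (≈ $18.3888 each)
After Feb 8: 247 on hand, pool $4,695.90 (≈ $19.0117 each)
After Feb 12: 341 on hand, pool $6,284.50 (≈ $18.4296 each)
After Feb 13: 681 on hand, pool $13,968.50 (≈ $20.5117 each)
Feb 14, sell 561: 561/681 × $13,968.50 → $11,507.09
Feb 15, sell 31: 31/120 × $2,461.41 → $635.86
Total COGS = $11,507.09 + $635.86 = $12,142.95
Ending inventory (cost pool remaining) = $1,825.55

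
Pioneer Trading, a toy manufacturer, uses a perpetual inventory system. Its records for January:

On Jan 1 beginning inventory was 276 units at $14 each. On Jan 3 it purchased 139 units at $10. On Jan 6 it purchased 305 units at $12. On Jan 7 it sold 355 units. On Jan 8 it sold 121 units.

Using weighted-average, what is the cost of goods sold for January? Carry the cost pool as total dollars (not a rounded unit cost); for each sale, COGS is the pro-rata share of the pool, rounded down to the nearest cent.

After Jan 1: 276 on hand, pool $3,864.00 (≈ $14.0000 each)
After Jan 3: 415 on hand, pool $5,254.00 (≈ $12.6602 each)
After Jan 6: 720 on hand, pool $8,914.00 (≈ $12.3806 each)
Jan 7, sell 355: 355/720 × $8,914.00 → $4,395.09
Jan 8, sell 121: 121/365 × $4,518.91 → $1,498.04
Total COGS = $4,395.09 + $1,498.04 = $5,893.13
Ending inventory (cost pool remaining) = $3,020.87

COGS = $5,893.13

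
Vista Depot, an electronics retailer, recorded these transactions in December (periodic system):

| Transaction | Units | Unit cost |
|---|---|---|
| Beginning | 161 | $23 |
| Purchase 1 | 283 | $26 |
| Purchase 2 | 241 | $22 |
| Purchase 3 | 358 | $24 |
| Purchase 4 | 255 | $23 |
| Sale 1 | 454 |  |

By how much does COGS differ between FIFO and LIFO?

$640

FIFO COGS: 161 @ $23 + 283 @ $26 + 10 @ $22 = $11,281
LIFO COGS: 255 @ $23 + 199 @ $24 = $10,641
Difference = |$11,281 − $10,641| = $640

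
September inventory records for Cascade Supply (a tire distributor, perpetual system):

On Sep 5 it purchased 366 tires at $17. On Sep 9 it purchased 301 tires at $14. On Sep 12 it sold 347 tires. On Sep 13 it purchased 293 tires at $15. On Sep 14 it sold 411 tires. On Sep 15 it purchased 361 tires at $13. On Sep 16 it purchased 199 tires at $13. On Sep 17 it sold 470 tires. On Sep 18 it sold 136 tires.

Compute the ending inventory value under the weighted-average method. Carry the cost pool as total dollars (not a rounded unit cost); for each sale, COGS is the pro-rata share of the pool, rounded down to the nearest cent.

Ending inventory = $2,124.67

After Sep 5: 366 on hand, pool $6,222.00 (≈ $17.0000 each)
After Sep 9: 667 on hand, pool $10,436.00 (≈ $15.6462 each)
Sep 12, sell 347: 347/667 × $10,436.00 → $5,429.22
After Sep 13: 613 on hand, pool $9,401.78 (≈ $15.3373 each)
Sep 14, sell 411: 411/613 × $9,401.78 → $6,303.64
After Sep 15: 563 on hand, pool $7,791.14 (≈ $13.8386 each)
After Sep 16: 762 on hand, pool $10,378.14 (≈ $13.6196 each)
Sep 17, sell 470: 470/762 × $10,378.14 → $6,401.21
Sep 18, sell 136: 136/292 × $3,976.93 → $1,852.26
Total COGS = $5,429.22 + $6,303.64 + $6,401.21 + $1,852.26 = $19,986.33
Ending inventory (cost pool remaining) = $2,124.67
Check: goods available $22,111.00 = COGS $19,986.33 + ending $2,124.67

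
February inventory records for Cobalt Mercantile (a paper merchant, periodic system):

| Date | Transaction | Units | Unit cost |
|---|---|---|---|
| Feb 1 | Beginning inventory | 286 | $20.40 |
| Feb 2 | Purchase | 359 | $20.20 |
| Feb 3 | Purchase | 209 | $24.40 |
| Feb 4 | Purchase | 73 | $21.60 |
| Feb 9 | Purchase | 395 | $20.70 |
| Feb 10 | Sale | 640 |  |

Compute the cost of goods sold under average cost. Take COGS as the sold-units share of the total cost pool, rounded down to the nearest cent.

COGS = $13,525.73

Feb 10, sell 640: 640/1322 × $27,939.10 → $13,525.73
Ending inventory (cost pool remaining) = $14,413.37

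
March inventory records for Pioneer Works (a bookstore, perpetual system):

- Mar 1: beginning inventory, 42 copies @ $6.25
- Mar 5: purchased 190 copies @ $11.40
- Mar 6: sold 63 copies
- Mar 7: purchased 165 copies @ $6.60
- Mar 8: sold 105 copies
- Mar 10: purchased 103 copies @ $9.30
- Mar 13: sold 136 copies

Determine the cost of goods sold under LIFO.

Mar 6, 63 sold [LIFO — newest first]: 63 @ $11.40 = $718.20
Mar 8, 105 sold [LIFO — newest first]: 105 @ $6.60 = $693.00
Mar 13, 136 sold [LIFO — newest first]: 103 @ $9.30 + 33 @ $6.60 = $1,175.70
Total COGS = $718.20 + $693.00 + $1,175.70 = $2,586.90
Ending inventory: 42 @ $6.25 + 127 @ $11.40 + 27 @ $6.60 = $1,888.50
Check: goods available $4,475.40 = COGS $2,586.90 + ending $1,888.50

COGS = $2,586.90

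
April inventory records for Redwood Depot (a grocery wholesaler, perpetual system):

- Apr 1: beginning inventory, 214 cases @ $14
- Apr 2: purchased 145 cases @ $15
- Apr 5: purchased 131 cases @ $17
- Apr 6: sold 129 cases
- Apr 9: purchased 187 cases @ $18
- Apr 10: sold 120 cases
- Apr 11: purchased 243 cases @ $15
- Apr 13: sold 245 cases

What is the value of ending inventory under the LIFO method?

Ending inventory = $6,375

Apr 6, 129 sold [LIFO — newest first]: 129 @ $17 = $2,193
Apr 10, 120 sold [LIFO — newest first]: 120 @ $18 = $2,160
Apr 13, 245 sold [LIFO — newest first]: 243 @ $15 + 2 @ $18 = $3,681
Total COGS = $2,193 + $2,160 + $3,681 = $8,034
Ending inventory: 214 @ $14 + 145 @ $15 + 2 @ $17 + 65 @ $18 = $6,375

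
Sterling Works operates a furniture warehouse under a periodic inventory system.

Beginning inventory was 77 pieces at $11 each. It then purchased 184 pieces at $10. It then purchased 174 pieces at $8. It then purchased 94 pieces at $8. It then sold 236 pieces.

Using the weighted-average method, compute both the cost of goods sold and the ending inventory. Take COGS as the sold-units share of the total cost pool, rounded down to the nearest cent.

Sale 1, sell 236: 236/529 × $4,831.00 → $2,155.22
Ending inventory (cost pool remaining) = $2,675.78
Check: goods available $4,831.00 = COGS $2,155.22 + ending $2,675.78

COGS = $2,155.22; ending inventory = $2,675.78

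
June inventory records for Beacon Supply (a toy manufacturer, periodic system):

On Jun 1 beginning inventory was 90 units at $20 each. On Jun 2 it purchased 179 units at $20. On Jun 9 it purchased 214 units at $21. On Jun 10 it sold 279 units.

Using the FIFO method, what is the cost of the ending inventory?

Jun 10, 279 sold [FIFO — oldest first]: 90 @ $20 + 179 @ $20 + 10 @ $21 = $5,590
Ending inventory: 204 @ $21 = $4,284

Ending inventory = $4,284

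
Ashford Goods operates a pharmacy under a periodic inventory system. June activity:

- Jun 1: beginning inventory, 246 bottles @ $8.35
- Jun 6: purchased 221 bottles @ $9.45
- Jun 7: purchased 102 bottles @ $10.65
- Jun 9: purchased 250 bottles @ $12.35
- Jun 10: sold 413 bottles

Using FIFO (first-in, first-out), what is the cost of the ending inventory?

Ending inventory = $4,684.10

Jun 10, 413 sold [FIFO — oldest first]: 246 @ $8.35 + 167 @ $9.45 = $3,632.25
Ending inventory: 54 @ $9.45 + 102 @ $10.65 + 250 @ $12.35 = $4,684.10
Check: goods available $8,316.35 = COGS $3,632.25 + ending $4,684.10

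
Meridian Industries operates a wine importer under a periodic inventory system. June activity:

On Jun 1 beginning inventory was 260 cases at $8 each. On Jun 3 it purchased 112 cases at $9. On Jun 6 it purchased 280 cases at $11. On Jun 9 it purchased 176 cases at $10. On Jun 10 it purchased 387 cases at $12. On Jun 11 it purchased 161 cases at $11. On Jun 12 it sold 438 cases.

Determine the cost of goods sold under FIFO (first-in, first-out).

COGS = $3,814

Jun 12, 438 sold [FIFO — oldest first]: 260 @ $8 + 112 @ $9 + 66 @ $11 = $3,814
Ending inventory: 214 @ $11 + 176 @ $10 + 387 @ $12 + 161 @ $11 = $10,529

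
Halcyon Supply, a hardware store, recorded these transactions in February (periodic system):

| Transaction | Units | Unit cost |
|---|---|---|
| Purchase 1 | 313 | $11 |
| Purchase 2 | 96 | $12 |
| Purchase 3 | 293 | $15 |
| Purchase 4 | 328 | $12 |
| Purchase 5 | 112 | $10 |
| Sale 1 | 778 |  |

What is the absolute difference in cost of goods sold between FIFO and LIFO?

FIFO COGS: 313 @ $11 + 96 @ $12 + 293 @ $15 + 76 @ $12 = $9,902
LIFO COGS: 112 @ $10 + 328 @ $12 + 293 @ $15 + 45 @ $12 = $9,991
Difference = |$9,902 − $9,991| = $89

$89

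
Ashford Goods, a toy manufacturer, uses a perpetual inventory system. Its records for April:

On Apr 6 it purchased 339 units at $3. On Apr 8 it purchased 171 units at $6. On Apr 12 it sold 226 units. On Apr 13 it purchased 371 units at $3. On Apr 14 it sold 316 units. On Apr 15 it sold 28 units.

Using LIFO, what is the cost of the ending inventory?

Ending inventory = $933

Apr 12, 226 sold [LIFO — newest first]: 171 @ $6 + 55 @ $3 = $1,191
Apr 14, 316 sold [LIFO — newest first]: 316 @ $3 = $948
Apr 15, 28 sold [LIFO — newest first]: 28 @ $3 = $84
Total COGS = $1,191 + $948 + $84 = $2,223
Ending inventory: 284 @ $3 + 27 @ $3 = $933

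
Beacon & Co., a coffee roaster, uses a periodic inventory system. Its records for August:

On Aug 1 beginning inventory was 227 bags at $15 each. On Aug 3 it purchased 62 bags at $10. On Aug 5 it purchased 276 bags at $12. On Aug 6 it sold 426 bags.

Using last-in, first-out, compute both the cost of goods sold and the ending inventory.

COGS = $5,252; ending inventory = $2,085

Aug 6, 426 sold [LIFO — newest first]: 276 @ $12 + 62 @ $10 + 88 @ $15 = $5,252
Ending inventory: 139 @ $15 = $2,085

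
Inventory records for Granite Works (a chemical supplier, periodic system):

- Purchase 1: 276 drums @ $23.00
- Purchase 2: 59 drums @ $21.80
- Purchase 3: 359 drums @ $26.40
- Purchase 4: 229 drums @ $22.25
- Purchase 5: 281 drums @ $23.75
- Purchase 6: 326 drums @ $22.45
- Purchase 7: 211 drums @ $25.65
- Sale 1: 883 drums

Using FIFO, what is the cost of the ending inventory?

Sale 1 (883) [FIFO — oldest first]: 276 @ $23.00 + 59 @ $21.80 + 359 @ $26.40 + 189 @ $22.25 = $21,317.05
Ending inventory: 40 @ $22.25 + 281 @ $23.75 + 326 @ $22.45 + 211 @ $25.65 = $20,294.60

Ending inventory = $20,294.60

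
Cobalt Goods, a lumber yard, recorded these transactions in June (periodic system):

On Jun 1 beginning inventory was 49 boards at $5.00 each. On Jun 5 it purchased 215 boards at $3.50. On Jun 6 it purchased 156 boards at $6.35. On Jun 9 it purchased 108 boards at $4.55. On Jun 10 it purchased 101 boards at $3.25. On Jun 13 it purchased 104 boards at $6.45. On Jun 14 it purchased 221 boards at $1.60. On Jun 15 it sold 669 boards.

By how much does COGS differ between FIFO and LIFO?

FIFO COGS: 49 @ $5.00 + 215 @ $3.50 + 156 @ $6.35 + 108 @ $4.55 + 101 @ $3.25 + 40 @ $6.45 = $3,065.75
LIFO COGS: 221 @ $1.60 + 104 @ $6.45 + 101 @ $3.25 + 108 @ $4.55 + 135 @ $6.35 = $2,701.30
Difference = |$3,065.75 − $2,701.30| = $364.45

$364.45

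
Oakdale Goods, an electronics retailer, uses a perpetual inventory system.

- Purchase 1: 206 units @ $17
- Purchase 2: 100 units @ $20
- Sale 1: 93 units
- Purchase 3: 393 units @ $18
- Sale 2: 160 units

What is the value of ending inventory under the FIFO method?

Sale 1 (93) [FIFO — oldest first]: 93 @ $17 = $1,581
Sale 2 (160) [FIFO — oldest first]: 113 @ $17 + 47 @ $20 = $2,861
Total COGS = $1,581 + $2,861 = $4,442
Ending inventory: 53 @ $20 + 393 @ $18 = $8,134

Ending inventory = $8,134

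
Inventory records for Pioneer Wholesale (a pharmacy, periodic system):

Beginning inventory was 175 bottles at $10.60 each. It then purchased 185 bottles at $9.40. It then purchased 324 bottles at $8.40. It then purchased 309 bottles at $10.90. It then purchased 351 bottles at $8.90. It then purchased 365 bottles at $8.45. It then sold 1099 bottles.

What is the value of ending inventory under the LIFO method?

Sale 1 (1099) [LIFO — newest first]: 365 @ $8.45 + 351 @ $8.90 + 309 @ $10.90 + 74 @ $8.40 = $10,197.85
Ending inventory: 175 @ $10.60 + 185 @ $9.40 + 250 @ $8.40 = $5,694.00
Check: goods available $15,891.85 = COGS $10,197.85 + ending $5,694.00

Ending inventory = $5,694.00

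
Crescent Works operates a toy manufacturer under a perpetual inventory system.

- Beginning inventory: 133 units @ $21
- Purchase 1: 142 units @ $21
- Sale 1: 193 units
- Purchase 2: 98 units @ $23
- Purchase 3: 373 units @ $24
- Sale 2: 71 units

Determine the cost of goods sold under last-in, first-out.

Sale 1 (193) [LIFO — newest first]: 142 @ $21 + 51 @ $21 = $4,053
Sale 2 (71) [LIFO — newest first]: 71 @ $24 = $1,704
Total COGS = $4,053 + $1,704 = $5,757
Ending inventory: 82 @ $21 + 98 @ $23 + 302 @ $24 = $11,224

COGS = $5,757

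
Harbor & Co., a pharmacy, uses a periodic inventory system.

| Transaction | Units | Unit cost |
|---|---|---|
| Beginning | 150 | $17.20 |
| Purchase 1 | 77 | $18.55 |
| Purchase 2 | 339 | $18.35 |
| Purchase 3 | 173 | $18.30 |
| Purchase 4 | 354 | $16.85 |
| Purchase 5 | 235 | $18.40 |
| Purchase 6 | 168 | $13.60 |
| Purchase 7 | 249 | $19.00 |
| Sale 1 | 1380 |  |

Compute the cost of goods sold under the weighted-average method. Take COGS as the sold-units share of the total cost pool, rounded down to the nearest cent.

Sale 1, sell 1380: 1380/1745 × $30,699.60 → $24,278.19
Ending inventory (cost pool remaining) = $6,421.41

COGS = $24,278.19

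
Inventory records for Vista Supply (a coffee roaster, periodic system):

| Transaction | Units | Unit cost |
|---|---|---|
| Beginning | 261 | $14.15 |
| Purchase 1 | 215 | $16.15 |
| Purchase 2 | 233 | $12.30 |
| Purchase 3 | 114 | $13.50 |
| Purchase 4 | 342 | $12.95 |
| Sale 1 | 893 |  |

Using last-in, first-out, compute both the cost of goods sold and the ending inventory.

COGS = $12,128.40; ending inventory = $3,870.80

Sale 1 (893) [LIFO — newest first]: 342 @ $12.95 + 114 @ $13.50 + 233 @ $12.30 + 204 @ $16.15 = $12,128.40
Ending inventory: 261 @ $14.15 + 11 @ $16.15 = $3,870.80
Check: goods available $15,999.20 = COGS $12,128.40 + ending $3,870.80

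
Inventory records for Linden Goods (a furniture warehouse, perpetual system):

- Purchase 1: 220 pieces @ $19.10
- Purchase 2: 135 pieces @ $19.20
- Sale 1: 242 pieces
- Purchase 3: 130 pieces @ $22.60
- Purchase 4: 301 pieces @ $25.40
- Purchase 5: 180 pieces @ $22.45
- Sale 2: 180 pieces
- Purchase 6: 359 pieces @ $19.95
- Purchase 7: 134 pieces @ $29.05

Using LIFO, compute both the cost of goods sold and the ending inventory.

Sale 1 (242) [LIFO — newest first]: 135 @ $19.20 + 107 @ $19.10 = $4,635.70
Sale 2 (180) [LIFO — newest first]: 180 @ $22.45 = $4,041.00
Total COGS = $4,635.70 + $4,041.00 = $8,676.70
Ending inventory: 113 @ $19.10 + 130 @ $22.60 + 301 @ $25.40 + 359 @ $19.95 + 134 @ $29.05 = $23,796.45
Check: goods available $32,473.15 = COGS $8,676.70 + ending $23,796.45

COGS = $8,676.70; ending inventory = $23,796.45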